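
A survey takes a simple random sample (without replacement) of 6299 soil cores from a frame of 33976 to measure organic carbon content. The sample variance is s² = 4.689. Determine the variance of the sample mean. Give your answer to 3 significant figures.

Under SRS without replacement, Var(ȳ) = (1 − f)·s²/n with f = n/N = 6299/33976 = 0.18539557.
Var(ȳ) = (1 − 0.18539557)·4.689/6299 = 0.81460443·7.4440387 × 10^-4 = 6.0639469 × 10^-4.

6.06 × 10^-4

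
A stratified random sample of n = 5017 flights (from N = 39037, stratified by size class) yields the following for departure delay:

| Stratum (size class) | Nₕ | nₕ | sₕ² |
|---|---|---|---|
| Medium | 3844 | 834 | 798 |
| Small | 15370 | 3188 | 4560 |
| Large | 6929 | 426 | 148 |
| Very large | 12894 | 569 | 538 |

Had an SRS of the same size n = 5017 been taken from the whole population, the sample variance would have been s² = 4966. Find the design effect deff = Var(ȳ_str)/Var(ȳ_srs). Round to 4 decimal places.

0.3384

Var(ȳ_str) = Σ Wₕ²(1−fₕ)sₕ²/nₕ with Wₕ = Nₕ/39037:
  Medium: (3844/39037)²·(1−834/3844)·798/834 = 0.0072649703
  Small: (15370/39037)²·(1−3188/15370)·4560/3188 = 0.17574627
  Large: (6929/39037)²·(1−426/6929)·148/426 = 0.010272675
  Very large: (12894/39037)²·(1−569/12894)·538/569 = 0.098603364
  → Var(ȳ_str) = 0.29188728.
Var(ȳ_srs) = (1 − 5017/39037)·4966/5017 = 0.86262192.
deff = 0.29188728 / 0.86262192 = 0.3384.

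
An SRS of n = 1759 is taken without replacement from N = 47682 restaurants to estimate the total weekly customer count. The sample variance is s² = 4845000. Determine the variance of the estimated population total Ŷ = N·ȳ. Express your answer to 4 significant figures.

Var(Ŷ) = N²·Var(ȳ) = N²·(1 − n/N)·s²/n.
f = 1759/47682 = 0.03689023; Var(ȳ) = 0.96310977·4845000/1759 = 2652.7952.
Var(Ŷ) = 47682² · 2652.7952 = 6.0313239 × 10^12.

6.031 × 10^12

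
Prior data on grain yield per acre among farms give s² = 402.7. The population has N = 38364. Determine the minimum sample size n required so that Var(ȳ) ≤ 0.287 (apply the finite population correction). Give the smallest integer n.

1354

Without fpc, n₀ = s²/D = 402.7/0.287 = 1403.1359.
With fpc, (1 − n/N)·s²/n ≤ D requires n ≥ n₀/(1 + n₀/N) = 1403.1359/(1 + 1403.1359/38364) = 1353.6279.
Rounding up, n = 1354.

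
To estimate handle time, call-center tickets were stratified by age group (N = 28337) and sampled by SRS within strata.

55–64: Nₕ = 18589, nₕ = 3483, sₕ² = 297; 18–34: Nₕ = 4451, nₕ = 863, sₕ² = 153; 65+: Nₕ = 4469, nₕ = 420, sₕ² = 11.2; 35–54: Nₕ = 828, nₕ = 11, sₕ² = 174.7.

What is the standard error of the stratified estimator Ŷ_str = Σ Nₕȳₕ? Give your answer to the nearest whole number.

6165

Var(Ŷ_str) = Σₕ Nₕ²(1 − fₕ)sₕ²/nₕ.
55–64: 18589²·(1 − 3483/18589)·297/3483 = 2.3944649 × 10^7.
18–34: 4451²·(1 − 863/4451)·153/863 = 2.8313311 × 10^6.
65+: 4469²·(1 − 420/4469)·11.2/420 = 482532.83.
35–54: 828²·(1 − 11/828)·174.7/11 = 1.0743669 × 10^7.
Sum = 3.8002182 × 10^7.
SE = √(3.8002182 × 10^7) = 6165.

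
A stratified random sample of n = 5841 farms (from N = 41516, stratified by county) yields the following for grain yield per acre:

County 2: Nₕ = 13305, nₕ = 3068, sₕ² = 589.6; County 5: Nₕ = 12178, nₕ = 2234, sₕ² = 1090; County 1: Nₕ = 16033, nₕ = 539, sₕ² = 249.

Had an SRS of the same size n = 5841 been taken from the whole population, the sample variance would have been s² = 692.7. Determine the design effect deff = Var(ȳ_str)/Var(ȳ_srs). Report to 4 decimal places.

Var(ȳ_str) = Σ Wₕ²(1−fₕ)sₕ²/nₕ with Wₕ = Nₕ/41516:
  County 2: (13305/41516)²·(1−3068/13305)·589.6/3068 = 0.015186535
  County 5: (12178/41516)²·(1−2234/12178)·1090/2234 = 0.034280678
  County 1: (16033/41516)²·(1−539/16033)·249/539 = 0.066582166
  → Var(ȳ_str) = 0.11604938.
Var(ȳ_srs) = (1 − 5841/41516)·692.7/5841 = 0.10190757.
deff = 0.11604938 / 0.10190757 = 1.1388.

1.1388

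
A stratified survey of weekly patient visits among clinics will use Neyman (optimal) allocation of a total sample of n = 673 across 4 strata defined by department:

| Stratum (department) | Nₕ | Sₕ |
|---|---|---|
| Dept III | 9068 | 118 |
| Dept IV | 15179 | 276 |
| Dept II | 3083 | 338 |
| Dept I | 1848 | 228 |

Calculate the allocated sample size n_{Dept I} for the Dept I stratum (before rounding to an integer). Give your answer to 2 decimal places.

42.18

Neyman allocation: nₕ = n·NₕSₕ / Σⱼ NⱼSⱼ.
Σ NⱼSⱼ = 9068·118 + 15179·276 + 3083·338 + 1848·228 = 6.722826 × 10^6.
n_{Dept I} = 673·1848·228 / (6.722826 × 10^6) = 42.18.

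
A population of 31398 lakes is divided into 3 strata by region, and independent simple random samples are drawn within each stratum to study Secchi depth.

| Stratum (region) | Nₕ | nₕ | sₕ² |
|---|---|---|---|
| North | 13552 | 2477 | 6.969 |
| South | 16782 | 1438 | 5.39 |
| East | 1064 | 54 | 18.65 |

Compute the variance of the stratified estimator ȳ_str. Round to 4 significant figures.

0.001784

Var(ȳ_str) = Σₕ Wₕ²(1 − fₕ)sₕ²/nₕ with Wₕ = Nₕ/N, N = 31398.
North: Wₕ = 0.43161985; term = 0.43161985²·(1 − 0.18277745)·6.969/2477 = 4.28339 × 10^-4.
South: Wₕ = 0.53449264; term = 0.53449264²·(1 − 0.08568705)·5.39/1438 = 9.7905754 × 10^-4.
East: Wₕ = 0.03388751; term = 0.03388751²·(1 − 0.05075188)·18.65/54 = 3.7648191 × 10^-4.
Sum = 0.0017838785.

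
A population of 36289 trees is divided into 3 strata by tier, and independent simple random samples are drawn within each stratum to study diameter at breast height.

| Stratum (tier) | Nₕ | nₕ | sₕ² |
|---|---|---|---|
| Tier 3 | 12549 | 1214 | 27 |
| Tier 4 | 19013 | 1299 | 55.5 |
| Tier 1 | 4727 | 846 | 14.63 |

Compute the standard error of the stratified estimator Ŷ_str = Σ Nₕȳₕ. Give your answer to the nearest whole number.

4227

Var(Ŷ_str) = Σₕ Nₕ²(1 − fₕ)sₕ²/nₕ.
Tier 3: 12549²·(1 − 1214/12549)·27/1214 = 3.1635574 × 10^6.
Tier 4: 19013²·(1 − 1299/19013)·55.5/1299 = 1.4389679 × 10^7.
Tier 1: 4727²·(1 − 846/4727)·14.63/846 = 317251.15.
Sum = 1.7870488 × 10^7.
SE = √(1.7870488 × 10^7) = 4227.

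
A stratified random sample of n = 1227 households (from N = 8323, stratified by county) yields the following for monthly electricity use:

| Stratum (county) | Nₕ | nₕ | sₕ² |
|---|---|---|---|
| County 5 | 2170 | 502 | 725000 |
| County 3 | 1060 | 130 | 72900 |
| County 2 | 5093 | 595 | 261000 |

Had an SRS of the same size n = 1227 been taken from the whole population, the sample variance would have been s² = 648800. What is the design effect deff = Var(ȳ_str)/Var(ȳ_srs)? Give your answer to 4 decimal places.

Var(ȳ_str) = Σ Wₕ²(1−fₕ)sₕ²/nₕ with Wₕ = Nₕ/8323:
  County 5: (2170/8323)²·(1−502/2170)·725000/502 = 75.462342
  County 3: (1060/8323)²·(1−130/1060)·72900/130 = 7.9801894
  County 2: (5093/8323)²·(1−595/5093)·261000/595 = 145.06308
  → Var(ȳ_str) = 228.50561.
Var(ȳ_srs) = (1 − 1227/8323)·648800/1227 = 450.81669.
deff = 228.50561 / 450.81669 = 0.5069.

0.5069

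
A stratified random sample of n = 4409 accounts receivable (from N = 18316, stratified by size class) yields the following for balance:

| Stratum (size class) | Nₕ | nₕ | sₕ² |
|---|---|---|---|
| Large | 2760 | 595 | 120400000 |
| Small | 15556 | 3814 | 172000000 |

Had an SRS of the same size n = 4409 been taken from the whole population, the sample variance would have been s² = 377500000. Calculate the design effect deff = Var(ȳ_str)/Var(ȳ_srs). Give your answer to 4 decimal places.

0.4331

Var(ȳ_str) = Σ Wₕ²(1−fₕ)sₕ²/nₕ with Wₕ = Nₕ/18316:
  Large: (2760/18316)²·(1−595/2760)·120400000/595 = 3604.2527
  Small: (15556/18316)²·(1−3814/15556)·172000000/3814 = 24554.24
  → Var(ȳ_str) = 28158.493.
Var(ȳ_srs) = (1 − 4409/18316)·377500000/4409 = 65009.927.
deff = 28158.493 / 65009.927 = 0.4331.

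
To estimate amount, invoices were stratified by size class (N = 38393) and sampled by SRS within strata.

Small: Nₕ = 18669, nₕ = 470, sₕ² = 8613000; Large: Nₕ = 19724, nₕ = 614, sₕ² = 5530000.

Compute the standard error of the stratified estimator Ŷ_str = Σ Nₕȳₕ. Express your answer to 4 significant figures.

3.102 × 10^6

Var(Ŷ_str) = Σₕ Nₕ²(1 − fₕ)sₕ²/nₕ.
Small: 18669²·(1 − 470/18669)·8613000/470 = 6.2262301 × 10^12.
Large: 19724²·(1 − 614/19724)·5530000/614 = 3.3947863 × 10^12.
Sum = 9.6210164 × 10^12.
SE = √(9.6210164 × 10^12) = 3.102 × 10^6.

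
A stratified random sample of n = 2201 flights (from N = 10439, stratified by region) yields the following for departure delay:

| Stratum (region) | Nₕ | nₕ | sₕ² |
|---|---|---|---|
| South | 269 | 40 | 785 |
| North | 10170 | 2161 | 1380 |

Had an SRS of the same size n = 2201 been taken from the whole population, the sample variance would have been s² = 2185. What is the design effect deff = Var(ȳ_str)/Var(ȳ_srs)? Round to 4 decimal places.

0.6234

Var(ȳ_str) = Σ Wₕ²(1−fₕ)sₕ²/nₕ with Wₕ = Nₕ/10439:
  South: (269/10439)²·(1−40/269)·785/40 = 0.011093782
  North: (10170/10439)²·(1−2161/10170)·1380/2161 = 0.47731576
  → Var(ȳ_str) = 0.48840954.
Var(ȳ_srs) = (1 − 2201/10439)·2185/2201 = 0.78341934.
deff = 0.48840954 / 0.78341934 = 0.6234.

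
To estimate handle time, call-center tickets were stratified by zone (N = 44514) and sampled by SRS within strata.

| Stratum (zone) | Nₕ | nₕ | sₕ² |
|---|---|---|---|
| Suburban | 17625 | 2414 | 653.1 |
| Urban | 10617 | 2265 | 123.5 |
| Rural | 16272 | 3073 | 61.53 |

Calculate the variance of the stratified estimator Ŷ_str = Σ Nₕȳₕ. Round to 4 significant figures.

8.167 × 10^7

Var(Ŷ_str) = Σₕ Nₕ²(1 − fₕ)sₕ²/nₕ.
Suburban: 17625²·(1 − 2414/17625)·653.1/2414 = 7.2531943 × 10^7.
Urban: 10617²·(1 − 2265/10617)·123.5/2265 = 4.8349396 × 10^6.
Rural: 16272²·(1 − 3073/16272)·61.53/3073 = 4.3003749 × 10^6.
Sum = 8.1667258 × 10^7.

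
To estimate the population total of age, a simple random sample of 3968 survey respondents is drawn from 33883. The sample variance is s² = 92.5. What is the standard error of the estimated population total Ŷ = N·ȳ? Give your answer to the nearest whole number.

4861

Var(Ŷ) = N²·Var(ȳ) = N²·(1 − n/N)·s²/n.
f = 3968/33883 = 0.11710887; Var(ȳ) = 0.88289113·92.5/3968 = 0.020581509.
Var(Ŷ) = 33883² · 0.020581509 = 2.362876 × 10^7.
SE(Ŷ) = √(2.362876 × 10^7) = 4861.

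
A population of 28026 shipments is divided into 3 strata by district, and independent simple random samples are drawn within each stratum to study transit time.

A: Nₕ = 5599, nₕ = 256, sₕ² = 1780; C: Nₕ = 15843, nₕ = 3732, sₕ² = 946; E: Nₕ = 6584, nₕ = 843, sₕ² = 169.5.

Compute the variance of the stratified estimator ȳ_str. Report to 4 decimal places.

0.3364

Var(ȳ_str) = Σₕ Wₕ²(1 − fₕ)sₕ²/nₕ with Wₕ = Nₕ/N, N = 28026.
A: Wₕ = 0.19977878; term = 0.19977878²·(1 − 0.04572245)·1780/256 = 0.26482162.
C: Wₕ = 0.56529651; term = 0.56529651²·(1 − 0.23556145)·946/3732 = 0.06192196.
E: Wₕ = 0.23492471; term = 0.23492471²·(1 − 0.12803767)·169.5/843 = 0.0096760312.
Sum = 0.33641961.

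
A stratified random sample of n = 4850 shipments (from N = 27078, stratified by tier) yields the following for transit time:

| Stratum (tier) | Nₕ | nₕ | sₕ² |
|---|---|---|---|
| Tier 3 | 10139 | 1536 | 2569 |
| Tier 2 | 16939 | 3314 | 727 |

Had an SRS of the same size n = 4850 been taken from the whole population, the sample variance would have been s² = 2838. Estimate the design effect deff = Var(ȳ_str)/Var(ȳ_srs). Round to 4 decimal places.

Var(ȳ_str) = Σ Wₕ²(1−fₕ)sₕ²/nₕ with Wₕ = Nₕ/27078:
  Tier 3: (10139/27078)²·(1−1536/10139)·2569/1536 = 0.1989687
  Tier 2: (16939/27078)²·(1−3314/16939)·727/3314 = 0.069051484
  → Var(ȳ_str) = 0.26802018.
Var(ȳ_srs) = (1 − 4850/27078)·2838/4850 = 0.48034631.
deff = 0.26802018 / 0.48034631 = 0.5580.

0.5580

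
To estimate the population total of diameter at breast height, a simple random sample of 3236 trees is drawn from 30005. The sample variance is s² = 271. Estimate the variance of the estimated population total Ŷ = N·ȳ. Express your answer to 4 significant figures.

6.726 × 10^7

Var(Ŷ) = N²·Var(ȳ) = N²·(1 − n/N)·s²/n.
f = 3236/30005 = 0.10784869; Var(ȳ) = 0.89215131·271/3236 = 0.074713537.
Var(Ŷ) = 30005² · 0.074713537 = 6.7264599 × 10^7.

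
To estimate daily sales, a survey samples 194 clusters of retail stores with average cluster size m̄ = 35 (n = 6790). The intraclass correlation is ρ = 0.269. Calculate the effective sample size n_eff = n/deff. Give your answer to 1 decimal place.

669.2

deff = 1 + (35 − 1)·0.269 = 1 + 9.146 = 10.146.
n_eff = 6790 / 10.146 = 669.2.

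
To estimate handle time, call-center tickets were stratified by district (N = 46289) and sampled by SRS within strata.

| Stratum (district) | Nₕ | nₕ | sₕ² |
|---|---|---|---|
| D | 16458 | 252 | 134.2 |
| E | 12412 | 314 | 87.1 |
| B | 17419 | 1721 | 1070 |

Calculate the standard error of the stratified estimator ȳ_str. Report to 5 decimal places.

0.40629

Var(ȳ_str) = Σₕ Wₕ²(1 − fₕ)sₕ²/nₕ with Wₕ = Nₕ/N, N = 46289.
D: Wₕ = 0.35554883; term = 0.35554883²·(1 − 0.01531170)·134.2/252 = 0.066290191.
E: Wₕ = 0.26814146; term = 0.26814146²·(1 − 0.02529810)·87.1/314 = 0.019439642.
B: Wₕ = 0.37630971; term = 0.37630971²·(1 − 0.09880016)·1070/1721 = 0.079344139.
Sum = 0.16507397.
SE = √(0.16507397) = 0.40629.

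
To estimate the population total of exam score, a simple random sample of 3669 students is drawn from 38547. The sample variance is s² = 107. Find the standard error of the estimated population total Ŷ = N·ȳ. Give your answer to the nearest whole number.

6262

Var(Ŷ) = N²·Var(ȳ) = N²·(1 − n/N)·s²/n.
f = 3669/38547 = 0.09518250; Var(ȳ) = 0.90481750·107/3669 = 0.026387428.
Var(Ŷ) = 38547² · 0.026387428 = 3.920832 × 10^7.
SE(Ŷ) = √(3.920832 × 10^7) = 6262.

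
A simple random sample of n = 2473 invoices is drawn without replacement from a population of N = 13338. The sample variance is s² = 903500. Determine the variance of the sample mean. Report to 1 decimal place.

297.6

Under SRS without replacement, Var(ȳ) = (1 − f)·s²/n with f = n/N = 2473/13338 = 0.18541011.
Var(ȳ) = (1 − 0.18541011)·903500/2473 = 0.81458989·365.34573 = 297.60694.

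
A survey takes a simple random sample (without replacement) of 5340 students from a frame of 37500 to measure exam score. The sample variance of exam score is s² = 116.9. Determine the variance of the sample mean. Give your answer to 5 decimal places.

0.01877

Under SRS without replacement, Var(ȳ) = (1 − f)·s²/n with f = n/N = 5340/37500 = 0.14240000.
Var(ȳ) = (1 − 0.14240000)·116.9/5340 = 0.85760000·0.021891386 = 0.018774052.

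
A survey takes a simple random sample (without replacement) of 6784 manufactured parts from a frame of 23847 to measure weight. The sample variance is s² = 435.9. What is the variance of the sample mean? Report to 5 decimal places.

Under SRS without replacement, Var(ȳ) = (1 − f)·s²/n with f = n/N = 6784/23847 = 0.28448023.
Var(ȳ) = (1 − 0.28448023)·435.9/6784 = 0.71551977·0.064254127 = 0.045975099.

0.04598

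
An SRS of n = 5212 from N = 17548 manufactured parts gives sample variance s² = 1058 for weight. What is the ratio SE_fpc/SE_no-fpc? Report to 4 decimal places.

f = n/N = 5212/17548 = 0.29701390.
SE_no-fpc = √(s²/n) = 0.45054755; SE_fpc = √((1−f)s²/n) = 0.37775828.
Ratio = √(1−f) = 0.83844266.

0.8384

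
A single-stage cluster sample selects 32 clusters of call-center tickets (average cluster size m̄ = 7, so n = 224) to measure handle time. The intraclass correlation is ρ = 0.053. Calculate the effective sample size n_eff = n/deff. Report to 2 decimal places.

deff = 1 + (7 − 1)·0.053 = 1 + 0.318 = 1.318.
n_eff = 224 / 1.318 = 169.95.

169.95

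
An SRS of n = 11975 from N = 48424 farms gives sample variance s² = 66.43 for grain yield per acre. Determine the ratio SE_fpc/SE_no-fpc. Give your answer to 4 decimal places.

f = n/N = 11975/48424 = 0.24729473.
SE_no-fpc = √(s²/n) = 0.074480806; SE_fpc = √((1−f)s²/n) = 0.064618496.
Ratio = √(1−f) = 0.86758589.

0.8676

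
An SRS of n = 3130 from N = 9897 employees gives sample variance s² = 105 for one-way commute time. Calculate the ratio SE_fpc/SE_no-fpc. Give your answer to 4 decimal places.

f = n/N = 3130/9897 = 0.31625745.
SE_no-fpc = √(s²/n) = 0.18315656; SE_fpc = √((1−f)s²/n) = 0.15144983.
Ratio = √(1−f) = 0.82688726.

0.8269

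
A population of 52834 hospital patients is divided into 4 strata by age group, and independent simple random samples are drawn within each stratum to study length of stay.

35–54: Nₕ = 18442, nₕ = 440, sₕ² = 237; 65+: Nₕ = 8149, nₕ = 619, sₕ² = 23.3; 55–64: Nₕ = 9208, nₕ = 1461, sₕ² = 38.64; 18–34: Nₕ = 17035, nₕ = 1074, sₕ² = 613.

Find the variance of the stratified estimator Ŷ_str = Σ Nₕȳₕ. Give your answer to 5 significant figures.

Var(Ŷ_str) = Σₕ Nₕ²(1 − fₕ)sₕ²/nₕ.
35–54: 18442²·(1 − 440/18442)·237/440 = 1.7882344 × 10^8.
65+: 8149²·(1 − 619/8149)·23.3/619 = 2.3097478 × 10^6.
55–64: 9208²·(1 − 1461/9208)·38.64/1461 = 1.8866258 × 10^6.
18–34: 17035²·(1 − 1074/17035)·613/1074 = 1.551881 × 10^8.
Sum = 3.3820791 × 10^8.

3.3821 × 10^8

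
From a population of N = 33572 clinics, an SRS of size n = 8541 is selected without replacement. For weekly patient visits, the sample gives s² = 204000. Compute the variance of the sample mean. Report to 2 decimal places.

Under SRS without replacement, Var(ȳ) = (1 − f)·s²/n with f = n/N = 8541/33572 = 0.25440844.
Var(ȳ) = (1 − 0.25440844)·204000/8541 = 0.74559156·23.884791 = 17.808299.

17.81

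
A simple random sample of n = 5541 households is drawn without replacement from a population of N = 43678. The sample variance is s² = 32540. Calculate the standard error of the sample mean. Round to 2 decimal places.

2.26

Under SRS without replacement, Var(ȳ) = (1 − f)·s²/n with f = n/N = 5541/43678 = 0.12686020.
Var(ȳ) = (1 − 0.12686020)·32540/5541 = 0.87313980·5.8725862 = 5.1275887.
SE(ȳ) = √(5.1275887) = 2.26.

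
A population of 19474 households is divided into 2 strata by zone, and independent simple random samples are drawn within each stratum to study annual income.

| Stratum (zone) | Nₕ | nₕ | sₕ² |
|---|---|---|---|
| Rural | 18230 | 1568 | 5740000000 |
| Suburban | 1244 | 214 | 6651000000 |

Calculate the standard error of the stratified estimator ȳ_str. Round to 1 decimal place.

1742.7

Var(ȳ_str) = Σₕ Wₕ²(1 − fₕ)sₕ²/nₕ with Wₕ = Nₕ/N, N = 19474.
Rural: Wₕ = 0.93611995; term = 0.93611995²·(1 − 0.08601207)·5740000000/1568 = 2.932036 × 10^6.
Suburban: Wₕ = 0.06388005; term = 0.06388005²·(1 − 0.17202572)·6651000000/214 = 105007.53.
Sum = 3.0370435 × 10^6.
SE = √(3.0370435 × 10^6) = 1742.7.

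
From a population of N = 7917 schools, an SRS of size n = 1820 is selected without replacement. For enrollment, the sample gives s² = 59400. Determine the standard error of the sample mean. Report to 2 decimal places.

Under SRS without replacement, Var(ȳ) = (1 − f)·s²/n with f = n/N = 1820/7917 = 0.22988506.
Var(ȳ) = (1 − 0.22988506)·59400/1820 = 0.77011494·32.637363 = 25.134521.
SE(ȳ) = √(25.134521) = 5.01.

5.01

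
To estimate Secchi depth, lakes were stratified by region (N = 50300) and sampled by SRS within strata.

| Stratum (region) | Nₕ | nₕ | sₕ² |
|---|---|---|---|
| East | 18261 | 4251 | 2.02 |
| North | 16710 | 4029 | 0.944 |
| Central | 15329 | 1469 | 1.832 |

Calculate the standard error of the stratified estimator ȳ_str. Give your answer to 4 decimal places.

0.0131

Var(ȳ_str) = Σₕ Wₕ²(1 − fₕ)sₕ²/nₕ with Wₕ = Nₕ/N, N = 50300.
East: Wₕ = 0.36304175; term = 0.36304175²·(1 − 0.23279119)·2.02/4251 = 4.8049291 × 10^-5.
North: Wₕ = 0.33220676; term = 0.33220676²·(1 − 0.24111311)·0.944/4029 = 1.9623149 × 10^-5.
Central: Wₕ = 0.30475149; term = 0.30475149²·(1 − 0.09583143)·1.832/1469 = 1.0472365 × 10^-4.
Sum = 1.7239609 × 10^-4.
SE = √(1.7239609 × 10^-4) = 0.0131.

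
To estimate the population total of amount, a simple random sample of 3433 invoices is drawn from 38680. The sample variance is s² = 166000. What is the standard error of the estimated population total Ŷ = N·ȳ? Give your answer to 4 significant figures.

Var(Ŷ) = N²·Var(ȳ) = N²·(1 − n/N)·s²/n.
f = 3433/38680 = 0.08875388; Var(ȳ) = 0.91124612·166000/3433 = 44.062586.
Var(Ŷ) = 38680² · 44.062586 = 6.5923903 × 10^10.
SE(Ŷ) = √(6.5923903 × 10^10) = 256800.

256800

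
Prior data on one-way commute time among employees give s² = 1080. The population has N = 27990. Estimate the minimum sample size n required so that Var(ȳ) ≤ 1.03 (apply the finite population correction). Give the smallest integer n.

Without fpc, n₀ = s²/D = 1080/1.03 = 1048.5437.
With fpc, (1 − n/N)·s²/n ≤ D requires n ≥ n₀/(1 + n₀/N) = 1048.5437/(1 + 1048.5437/27990) = 1010.6822.
Rounding up, n = 1011.

1011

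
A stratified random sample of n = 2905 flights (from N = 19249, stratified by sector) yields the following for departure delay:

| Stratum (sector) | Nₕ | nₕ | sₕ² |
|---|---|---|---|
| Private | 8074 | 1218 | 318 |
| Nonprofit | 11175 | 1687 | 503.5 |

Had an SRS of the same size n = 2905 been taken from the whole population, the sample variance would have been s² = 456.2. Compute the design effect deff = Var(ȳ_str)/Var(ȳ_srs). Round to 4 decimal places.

Var(ȳ_str) = Σ Wₕ²(1−fₕ)sₕ²/nₕ with Wₕ = Nₕ/19249:
  Private: (8074/19249)²·(1−1218/8074)·318/1218 = 0.039005248
  Nonprofit: (11175/19249)²·(1−1687/11175)·503.5/1687 = 0.085406368
  → Var(ȳ_str) = 0.12441162.
Var(ȳ_srs) = (1 − 2905/19249)·456.2/2905 = 0.13333965.
deff = 0.12441162 / 0.13333965 = 0.9330.

0.9330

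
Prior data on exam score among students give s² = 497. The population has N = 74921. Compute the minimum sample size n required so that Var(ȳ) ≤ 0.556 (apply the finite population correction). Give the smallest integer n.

Without fpc, n₀ = s²/D = 497/0.556 = 893.8849.
With fpc, (1 − n/N)·s²/n ≤ D requires n ≥ n₀/(1 + n₀/N) = 893.8849/(1 + 893.8849/74921) = 883.3457.
Rounding up, n = 884.

884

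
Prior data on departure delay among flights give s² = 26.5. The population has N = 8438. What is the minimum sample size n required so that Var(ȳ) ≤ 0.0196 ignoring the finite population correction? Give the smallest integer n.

Without fpc, n₀ = s²/D = 26.5/0.0196 = 1352.0408.
Rounding up, n = 1353.

1353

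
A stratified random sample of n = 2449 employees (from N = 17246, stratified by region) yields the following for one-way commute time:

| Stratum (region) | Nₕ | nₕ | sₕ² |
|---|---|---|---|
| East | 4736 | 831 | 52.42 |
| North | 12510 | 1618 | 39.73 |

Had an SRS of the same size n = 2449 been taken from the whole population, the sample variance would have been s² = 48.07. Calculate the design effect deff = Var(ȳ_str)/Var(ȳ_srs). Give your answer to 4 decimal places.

Var(ȳ_str) = Σ Wₕ²(1−fₕ)sₕ²/nₕ with Wₕ = Nₕ/17246:
  East: (4736/17246)²·(1−831/4736)·52.42/831 = 0.0039224007
  North: (12510/17246)²·(1−1618/12510)·39.73/1618 = 0.011249371
  → Var(ȳ_str) = 0.015171772.
Var(ȳ_srs) = (1 − 2449/17246)·48.07/2449 = 0.016841107.
deff = 0.015171772 / 0.016841107 = 0.9009.

0.9009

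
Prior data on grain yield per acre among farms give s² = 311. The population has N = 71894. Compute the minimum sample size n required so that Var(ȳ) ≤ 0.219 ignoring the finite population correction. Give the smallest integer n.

Without fpc, n₀ = s²/D = 311/0.219 = 1420.0913.
Rounding up, n = 1421.

1421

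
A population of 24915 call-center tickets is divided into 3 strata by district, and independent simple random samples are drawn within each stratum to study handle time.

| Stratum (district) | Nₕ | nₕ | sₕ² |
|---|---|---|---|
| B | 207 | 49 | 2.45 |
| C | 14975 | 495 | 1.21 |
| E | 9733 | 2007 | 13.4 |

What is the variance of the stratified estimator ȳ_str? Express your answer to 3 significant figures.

0.00167

Var(ȳ_str) = Σₕ Wₕ²(1 − fₕ)sₕ²/nₕ with Wₕ = Nₕ/N, N = 24915.
B: Wₕ = 0.00830825; term = 0.00830825²·(1 − 0.23671498)·2.45/49 = 2.6343632 × 10^-6.
C: Wₕ = 0.60104355; term = 0.60104355²·(1 − 0.03305509)·1.21/495 = 8.5387398 × 10^-4.
E: Wₕ = 0.39064820; term = 0.39064820²·(1 − 0.20620569)·13.4/2007 = 8.0879242 × 10^-4.
Sum = 0.0016653008.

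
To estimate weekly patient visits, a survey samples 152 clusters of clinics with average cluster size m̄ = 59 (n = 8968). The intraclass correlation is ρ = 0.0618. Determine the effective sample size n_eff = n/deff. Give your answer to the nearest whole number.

1956

deff = 1 + (59 − 1)·0.0618 = 1 + 3.5844 = 4.5844.
n_eff = 8968 / 4.5844 = 1956.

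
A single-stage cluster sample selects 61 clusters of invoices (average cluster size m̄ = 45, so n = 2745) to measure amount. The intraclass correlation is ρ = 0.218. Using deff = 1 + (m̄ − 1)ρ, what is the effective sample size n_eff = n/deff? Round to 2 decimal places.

deff = 1 + (45 − 1)·0.218 = 1 + 9.592 = 10.592.
n_eff = 2745 / 10.592 = 259.16.

259.16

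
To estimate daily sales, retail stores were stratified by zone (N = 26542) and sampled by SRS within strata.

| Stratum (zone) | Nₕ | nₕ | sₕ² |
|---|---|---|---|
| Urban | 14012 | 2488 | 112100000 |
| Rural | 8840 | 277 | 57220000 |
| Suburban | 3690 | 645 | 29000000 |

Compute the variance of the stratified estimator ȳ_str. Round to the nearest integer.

33241

Var(ȳ_str) = Σₕ Wₕ²(1 − fₕ)sₕ²/nₕ with Wₕ = Nₕ/N, N = 26542.
Urban: Wₕ = 0.52791802; term = 0.52791802²·(1 − 0.17756209)·112100000/2488 = 10327.408.
Rural: Wₕ = 0.33305704; term = 0.33305704²·(1 − 0.03133484)·57220000/277 = 22196.219.
Suburban: Wₕ = 0.13902494; term = 0.13902494²·(1 − 0.17479675)·29000000/645 = 717.10815.
Sum = 33240.735.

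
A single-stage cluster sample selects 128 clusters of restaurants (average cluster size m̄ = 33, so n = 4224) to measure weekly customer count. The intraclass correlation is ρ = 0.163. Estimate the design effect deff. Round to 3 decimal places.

deff = 1 + (33 − 1)·0.163 = 1 + 5.216 = 6.216.

6.216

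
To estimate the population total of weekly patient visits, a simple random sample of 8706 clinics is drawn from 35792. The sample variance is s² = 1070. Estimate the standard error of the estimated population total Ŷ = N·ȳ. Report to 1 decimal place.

10915.6

Var(Ŷ) = N²·Var(ȳ) = N²·(1 − n/N)·s²/n.
f = 8706/35792 = 0.24323871; Var(ȳ) = 0.75676129·1070/8706 = 0.093008796.
Var(Ŷ) = 35792² · 0.093008796 = 1.1915052 × 10^8.
SE(Ŷ) = √(1.1915052 × 10^8) = 10915.6.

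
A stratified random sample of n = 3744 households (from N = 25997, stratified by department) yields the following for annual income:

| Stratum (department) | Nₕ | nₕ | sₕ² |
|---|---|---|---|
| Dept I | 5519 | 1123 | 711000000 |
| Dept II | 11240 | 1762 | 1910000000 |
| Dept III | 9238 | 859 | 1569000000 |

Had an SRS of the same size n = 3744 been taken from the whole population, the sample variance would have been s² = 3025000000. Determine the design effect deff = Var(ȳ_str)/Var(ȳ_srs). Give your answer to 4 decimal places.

Var(ȳ_str) = Σ Wₕ²(1−fₕ)sₕ²/nₕ with Wₕ = Nₕ/25997:
  Dept I: (5519/25997)²·(1−1123/5519)·711000000/1123 = 22728.012
  Dept II: (11240/25997)²·(1−1762/11240)·1910000000/1762 = 170869.29
  Dept III: (9238/25997)²·(1−859/9238)·1569000000/859 = 209196.04
  → Var(ȳ_str) = 402793.34.
Var(ȳ_srs) = (1 − 3744/25997)·3025000000/3744 = 691599.82.
deff = 402793.34 / 691599.82 = 0.5824.

0.5824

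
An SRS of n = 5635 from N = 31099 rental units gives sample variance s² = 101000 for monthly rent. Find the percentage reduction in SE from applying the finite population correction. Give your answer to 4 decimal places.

f = n/N = 5635/31099 = 0.18119554.
SE_no-fpc = √(s²/n) = 4.2336381; SE_fpc = √((1−f)s²/n) = 3.8309266.
Ratio = √(1−f) = 0.90487815. Reduction = 100·(1 − 0.90487815) = 9.5122%.

9.5122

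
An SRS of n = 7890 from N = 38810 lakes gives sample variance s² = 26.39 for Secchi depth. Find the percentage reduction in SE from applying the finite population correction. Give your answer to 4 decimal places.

f = n/N = 7890/38810 = 0.20329812.
SE_no-fpc = √(s²/n) = 0.057833729; SE_fpc = √((1−f)s²/n) = 0.051621321.
Ratio = √(1−f) = 0.89258158. Reduction = 100·(1 − 0.89258158) = 10.7418%.

10.7418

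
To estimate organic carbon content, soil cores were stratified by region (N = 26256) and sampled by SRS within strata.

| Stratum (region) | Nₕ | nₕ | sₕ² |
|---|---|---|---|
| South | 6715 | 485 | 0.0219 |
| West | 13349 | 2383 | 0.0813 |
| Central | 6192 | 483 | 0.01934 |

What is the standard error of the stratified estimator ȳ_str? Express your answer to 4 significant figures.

Var(ȳ_str) = Σₕ Wₕ²(1 − fₕ)sₕ²/nₕ with Wₕ = Nₕ/N, N = 26256.
South: Wₕ = 0.25575107; term = 0.25575107²·(1 − 0.07222636)·0.0219/485 = 2.7401814 × 10^-6.
West: Wₕ = 0.50841712; term = 0.50841712²·(1 − 0.17851524)·0.0813/2383 = 7.2444655 × 10^-6.
Central: Wₕ = 0.23583181; term = 0.23583181²·(1 − 0.07800388)·0.01934/483 = 2.0532565 × 10^-6.
Sum = 1.2037903 × 10^-5.
SE = √(1.2037903 × 10^-5) = 0.003470.

0.003470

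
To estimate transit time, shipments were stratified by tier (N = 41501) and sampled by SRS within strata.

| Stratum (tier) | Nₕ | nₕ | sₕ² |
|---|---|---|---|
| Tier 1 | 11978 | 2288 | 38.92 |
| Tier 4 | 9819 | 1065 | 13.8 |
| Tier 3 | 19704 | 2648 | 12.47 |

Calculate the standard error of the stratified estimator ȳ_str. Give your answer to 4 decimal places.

Var(ȳ_str) = Σₕ Wₕ²(1 − fₕ)sₕ²/nₕ with Wₕ = Nₕ/N, N = 41501.
Tier 1: Wₕ = 0.28861955; term = 0.28861955²·(1 − 0.19101686)·38.92/2288 = 0.001146325.
Tier 4: Wₕ = 0.23659671; term = 0.23659671²·(1 − 0.10846318)·13.8/1065 = 6.4667513 × 10^-4.
Tier 3: Wₕ = 0.47478374; term = 0.47478374²·(1 − 0.13438896)·12.47/2648 = 9.1888875 × 10^-4.
Sum = 0.0027118889.
SE = √(0.0027118889) = 0.0521.

0.0521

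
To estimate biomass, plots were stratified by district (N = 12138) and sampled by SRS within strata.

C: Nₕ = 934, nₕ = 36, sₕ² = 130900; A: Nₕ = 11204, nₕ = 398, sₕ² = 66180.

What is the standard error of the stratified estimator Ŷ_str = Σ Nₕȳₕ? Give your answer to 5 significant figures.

Var(Ŷ_str) = Σₕ Nₕ²(1 − fₕ)sₕ²/nₕ.
C: 934²·(1 − 36/934)·130900/36 = 3.0497227 × 10^9.
A: 11204²·(1 − 398/11204)·66180/398 = 2.013176 × 10^10.
Sum = 2.3181483 × 10^10.
SE = √(2.3181483 × 10^10) = 152250.

152250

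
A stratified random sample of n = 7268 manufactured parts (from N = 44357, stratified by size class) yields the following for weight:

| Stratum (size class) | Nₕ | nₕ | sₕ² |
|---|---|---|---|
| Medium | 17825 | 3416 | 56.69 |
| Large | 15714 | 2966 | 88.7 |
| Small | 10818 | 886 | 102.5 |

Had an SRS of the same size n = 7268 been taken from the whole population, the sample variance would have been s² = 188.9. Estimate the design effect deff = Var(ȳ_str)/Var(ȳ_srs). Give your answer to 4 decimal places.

0.5305

Var(ȳ_str) = Σ Wₕ²(1−fₕ)sₕ²/nₕ with Wₕ = Nₕ/44357:
  Medium: (17825/44357)²·(1−3416/17825)·56.69/3416 = 0.0021663451
  Large: (15714/44357)²·(1−2966/15714)·88.7/2966 = 0.0030447872
  Small: (10818/44357)²·(1−886/10818)·102.5/886 = 0.0063175618
  → Var(ȳ_str) = 0.011528694.
Var(ȳ_srs) = (1 − 7268/44357)·188.9/7268 = 0.021732015.
deff = 0.011528694 / 0.021732015 = 0.5305.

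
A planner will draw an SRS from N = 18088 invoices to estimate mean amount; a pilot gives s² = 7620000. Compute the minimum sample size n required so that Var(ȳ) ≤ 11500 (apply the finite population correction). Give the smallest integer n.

640

Without fpc, n₀ = s²/D = 7620000/11500 = 662.6087.
With fpc, (1 − n/N)·s²/n ≤ D requires n ≥ n₀/(1 + n₀/N) = 662.6087/(1 + 662.6087/18088) = 639.1934.
Rounding up, n = 640.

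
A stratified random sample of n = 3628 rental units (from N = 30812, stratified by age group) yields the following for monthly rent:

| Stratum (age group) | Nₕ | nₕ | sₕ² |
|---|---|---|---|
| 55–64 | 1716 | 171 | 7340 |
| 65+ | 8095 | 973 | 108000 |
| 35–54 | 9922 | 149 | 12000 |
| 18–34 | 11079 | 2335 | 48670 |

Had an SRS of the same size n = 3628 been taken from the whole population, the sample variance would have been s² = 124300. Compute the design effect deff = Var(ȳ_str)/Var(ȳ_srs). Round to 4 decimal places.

0.5695

Var(ȳ_str) = Σ Wₕ²(1−fₕ)sₕ²/nₕ with Wₕ = Nₕ/30812:
  55–64: (1716/30812)²·(1−171/1716)·7340/171 = 0.11986874
  65+: (8095/30812)²·(1−973/8095)·108000/973 = 6.7404666
  35–54: (9922/30812)²·(1−149/9922)·12000/149 = 8.2258791
  18–34: (11079/30812)²·(1−2335/11079)·48670/2335 = 2.1268918
  → Var(ȳ_str) = 17.213106.
Var(ȳ_srs) = (1 − 3628/30812)·124300/3628 = 30.227158.
deff = 17.213106 / 30.227158 = 0.5695.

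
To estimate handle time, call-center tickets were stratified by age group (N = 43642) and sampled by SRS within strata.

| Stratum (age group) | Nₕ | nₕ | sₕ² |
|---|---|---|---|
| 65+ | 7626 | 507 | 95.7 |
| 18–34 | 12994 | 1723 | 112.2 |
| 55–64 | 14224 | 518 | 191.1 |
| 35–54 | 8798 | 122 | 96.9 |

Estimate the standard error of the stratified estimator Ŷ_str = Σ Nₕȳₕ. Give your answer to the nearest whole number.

12342

Var(Ŷ_str) = Σₕ Nₕ²(1 − fₕ)sₕ²/nₕ.
65+: 7626²·(1 − 507/7626)·95.7/507 = 1.0247544 × 10^7.
18–34: 12994²·(1 − 1723/12994)·112.2/1723 = 9.5370244 × 10^6.
55–64: 14224²·(1 − 518/14224)·191.1/518 = 7.1922272 × 10^7.
35–54: 8798²·(1 − 122/8798)·96.9/122 = 6.0627191 × 10^7.
Sum = 1.5233403 × 10^8.
SE = √(1.5233403 × 10^8) = 12342.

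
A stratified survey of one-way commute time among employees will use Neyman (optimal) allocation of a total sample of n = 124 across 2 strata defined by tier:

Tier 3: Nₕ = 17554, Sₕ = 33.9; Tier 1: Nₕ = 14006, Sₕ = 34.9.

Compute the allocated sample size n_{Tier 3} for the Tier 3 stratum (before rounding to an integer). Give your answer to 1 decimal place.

68.1

Neyman allocation: nₕ = n·NₕSₕ / Σⱼ NⱼSⱼ.
Σ NⱼSⱼ = 17554·33.9 + 14006·34.9 = 1.08389 × 10^6.
n_{Tier 3} = 124·17554·33.9 / (1.08389 × 10^6) = 68.1.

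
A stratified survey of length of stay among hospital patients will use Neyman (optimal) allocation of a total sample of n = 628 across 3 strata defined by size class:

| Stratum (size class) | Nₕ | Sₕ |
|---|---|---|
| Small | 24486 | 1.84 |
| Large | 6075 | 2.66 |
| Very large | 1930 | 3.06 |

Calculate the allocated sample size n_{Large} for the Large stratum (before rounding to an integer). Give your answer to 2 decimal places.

Neyman allocation: nₕ = n·NₕSₕ / Σⱼ NⱼSⱼ.
Σ NⱼSⱼ = 24486·1.84 + 6075·2.66 + 1930·3.06 = 67119.54.
n_{Large} = 628·6075·2.66 / 67119.54 = 151.20.

151.20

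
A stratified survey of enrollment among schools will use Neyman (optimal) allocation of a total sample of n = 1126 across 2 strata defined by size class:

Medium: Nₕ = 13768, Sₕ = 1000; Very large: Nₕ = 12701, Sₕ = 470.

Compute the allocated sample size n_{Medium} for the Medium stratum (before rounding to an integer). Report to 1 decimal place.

785.4

Neyman allocation: nₕ = n·NₕSₕ / Σⱼ NⱼSⱼ.
Σ NⱼSⱼ = 13768·1000 + 12701·470 = 1.973747 × 10^7.
n_{Medium} = 1126·13768·1000 / (1.973747 × 10^7) = 785.4.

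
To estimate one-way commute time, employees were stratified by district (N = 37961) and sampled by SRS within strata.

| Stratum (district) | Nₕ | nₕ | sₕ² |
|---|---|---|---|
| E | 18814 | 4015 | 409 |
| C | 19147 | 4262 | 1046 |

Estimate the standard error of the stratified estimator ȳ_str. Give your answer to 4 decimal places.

Var(ȳ_str) = Σₕ Wₕ²(1 − fₕ)sₕ²/nₕ with Wₕ = Nₕ/N, N = 37961.
E: Wₕ = 0.49561392; term = 0.49561392²·(1 − 0.21340491)·409/4015 = 0.019682306.
C: Wₕ = 0.50438608; term = 0.50438608²·(1 − 0.22259362)·1046/4262 = 0.04853919.
Sum = 0.068221496.
SE = √(0.068221496) = 0.2612.

0.2612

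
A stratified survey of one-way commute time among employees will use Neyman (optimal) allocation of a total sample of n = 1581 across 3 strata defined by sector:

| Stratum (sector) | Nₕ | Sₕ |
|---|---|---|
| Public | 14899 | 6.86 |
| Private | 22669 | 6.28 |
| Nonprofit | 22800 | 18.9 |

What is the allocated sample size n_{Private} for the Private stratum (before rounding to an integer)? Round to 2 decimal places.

333.20

Neyman allocation: nₕ = n·NₕSₕ / Σⱼ NⱼSⱼ.
Σ NⱼSⱼ = 14899·6.86 + 22669·6.28 + 22800·18.9 = 675488.46.
n_{Private} = 1581·22669·6.28 / 675488.46 = 333.20.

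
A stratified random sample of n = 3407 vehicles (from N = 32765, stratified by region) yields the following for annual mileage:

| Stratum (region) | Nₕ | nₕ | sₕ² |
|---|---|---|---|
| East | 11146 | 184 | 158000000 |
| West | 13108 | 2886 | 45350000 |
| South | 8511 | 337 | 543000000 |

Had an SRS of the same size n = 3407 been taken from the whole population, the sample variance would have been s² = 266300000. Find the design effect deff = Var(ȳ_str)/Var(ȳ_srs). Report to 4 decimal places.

2.9144

Var(ȳ_str) = Σ Wₕ²(1−fₕ)sₕ²/nₕ with Wₕ = Nₕ/32765:
  East: (11146/32765)²·(1−184/11146)·158000000/184 = 97729.968
  West: (13108/32765)²·(1−2886/13108)·45350000/2886 = 1961.2499
  South: (8511/32765)²·(1−337/8511)·543000000/337 = 104415.46
  → Var(ȳ_str) = 204106.68.
Var(ȳ_srs) = (1 − 3407/32765)·266300000/3407 = 70035.031.
deff = 204106.68 / 70035.031 = 2.9144.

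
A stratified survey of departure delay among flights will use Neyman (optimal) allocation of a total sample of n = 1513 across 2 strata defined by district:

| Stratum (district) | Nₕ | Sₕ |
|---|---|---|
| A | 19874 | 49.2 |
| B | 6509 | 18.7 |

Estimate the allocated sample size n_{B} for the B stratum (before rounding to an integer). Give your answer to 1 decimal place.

167.5

Neyman allocation: nₕ = n·NₕSₕ / Σⱼ NⱼSⱼ.
Σ NⱼSⱼ = 19874·49.2 + 6509·18.7 = 1.0995191 × 10^6.
n_{B} = 1513·6509·18.7 / (1.0995191 × 10^6) = 167.5.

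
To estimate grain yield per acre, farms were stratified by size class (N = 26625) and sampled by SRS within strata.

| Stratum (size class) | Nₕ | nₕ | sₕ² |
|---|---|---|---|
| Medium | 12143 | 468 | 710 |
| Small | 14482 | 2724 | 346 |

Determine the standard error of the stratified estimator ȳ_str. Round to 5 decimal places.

0.57785

Var(ȳ_str) = Σₕ Wₕ²(1 − fₕ)sₕ²/nₕ with Wₕ = Nₕ/N, N = 26625.
Medium: Wₕ = 0.45607512; term = 0.45607512²·(1 − 0.03854072)·710/468 = 0.3034004.
Small: Wₕ = 0.54392488; term = 0.54392488²·(1 − 0.18809557)·346/2724 = 0.030510671.
Sum = 0.33391107.
SE = √(0.33391107) = 0.57785.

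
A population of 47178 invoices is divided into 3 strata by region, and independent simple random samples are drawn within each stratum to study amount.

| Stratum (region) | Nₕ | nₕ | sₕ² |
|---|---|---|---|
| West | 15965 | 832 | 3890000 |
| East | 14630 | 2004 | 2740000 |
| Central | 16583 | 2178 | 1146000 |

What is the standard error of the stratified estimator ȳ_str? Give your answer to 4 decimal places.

Var(ȳ_str) = Σₕ Wₕ²(1 − fₕ)sₕ²/nₕ with Wₕ = Nₕ/N, N = 47178.
West: Wₕ = 0.33839925; term = 0.33839925²·(1 − 0.05211400)·3890000/832 = 507.506.
East: Wₕ = 0.31010217; term = 0.31010217²·(1 − 0.13697881)·2740000/2004 = 113.47074.
Central: Wₕ = 0.35149858; term = 0.35149858²·(1 − 0.13133932)·1146000/2178 = 56.470815.
Sum = 677.44756.
SE = √(677.44756) = 26.0278.

26.0278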